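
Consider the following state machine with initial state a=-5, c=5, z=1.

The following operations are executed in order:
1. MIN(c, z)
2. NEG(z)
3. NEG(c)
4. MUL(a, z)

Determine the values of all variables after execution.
{a: 5, c: -1, z: -1}

Step-by-step execution:
Initial: a=-5, c=5, z=1
After step 1 (MIN(c, z)): a=-5, c=1, z=1
After step 2 (NEG(z)): a=-5, c=1, z=-1
After step 3 (NEG(c)): a=-5, c=-1, z=-1
After step 4 (MUL(a, z)): a=5, c=-1, z=-1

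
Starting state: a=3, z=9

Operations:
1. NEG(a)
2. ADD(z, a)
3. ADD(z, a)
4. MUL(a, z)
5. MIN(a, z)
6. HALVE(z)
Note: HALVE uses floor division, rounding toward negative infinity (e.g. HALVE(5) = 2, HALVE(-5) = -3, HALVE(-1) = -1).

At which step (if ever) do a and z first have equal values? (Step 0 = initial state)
Never

a and z never become equal during execution.

Comparing values at each step:
Initial: a=3, z=9
After step 1: a=-3, z=9
After step 2: a=-3, z=6
After step 3: a=-3, z=3
After step 4: a=-9, z=3
After step 5: a=-9, z=3
After step 6: a=-9, z=1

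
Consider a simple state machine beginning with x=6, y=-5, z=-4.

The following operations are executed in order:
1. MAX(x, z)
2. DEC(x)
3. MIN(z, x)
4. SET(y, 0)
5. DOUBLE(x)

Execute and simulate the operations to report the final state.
{x: 10, y: 0, z: -4}

Step-by-step execution:
Initial: x=6, y=-5, z=-4
After step 1 (MAX(x, z)): x=6, y=-5, z=-4
After step 2 (DEC(x)): x=5, y=-5, z=-4
After step 3 (MIN(z, x)): x=5, y=-5, z=-4
After step 4 (SET(y, 0)): x=5, y=0, z=-4
After step 5 (DOUBLE(x)): x=10, y=0, z=-4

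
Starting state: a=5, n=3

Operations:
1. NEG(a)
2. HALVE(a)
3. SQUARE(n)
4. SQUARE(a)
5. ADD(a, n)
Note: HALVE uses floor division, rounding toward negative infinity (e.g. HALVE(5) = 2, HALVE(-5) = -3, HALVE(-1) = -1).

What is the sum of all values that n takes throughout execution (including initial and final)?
36

Values of n at each step:
Initial: n = 3
After step 1: n = 3
After step 2: n = 3
After step 3: n = 9
After step 4: n = 9
After step 5: n = 9
Sum = 3 + 3 + 3 + 9 + 9 + 9 = 36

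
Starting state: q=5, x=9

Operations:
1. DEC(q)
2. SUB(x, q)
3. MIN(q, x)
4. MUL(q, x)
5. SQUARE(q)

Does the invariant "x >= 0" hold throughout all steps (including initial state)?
Yes

The invariant holds at every step.

State at each step:
Initial: q=5, x=9
After step 1: q=4, x=9
After step 2: q=4, x=5
After step 3: q=4, x=5
After step 4: q=20, x=5
After step 5: q=400, x=5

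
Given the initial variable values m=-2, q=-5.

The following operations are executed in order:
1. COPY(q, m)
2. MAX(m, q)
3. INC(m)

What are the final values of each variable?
{m: -1, q: -2}

Step-by-step execution:
Initial: m=-2, q=-5
After step 1 (COPY(q, m)): m=-2, q=-2
After step 2 (MAX(m, q)): m=-2, q=-2
After step 3 (INC(m)): m=-1, q=-2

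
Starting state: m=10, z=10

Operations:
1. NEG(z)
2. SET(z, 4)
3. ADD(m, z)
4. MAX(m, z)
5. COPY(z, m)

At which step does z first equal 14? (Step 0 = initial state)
Step 5

Tracing z:
Initial: z = 10
After step 1: z = -10
After step 2: z = 4
After step 3: z = 4
After step 4: z = 4
After step 5: z = 14 ← first occurrence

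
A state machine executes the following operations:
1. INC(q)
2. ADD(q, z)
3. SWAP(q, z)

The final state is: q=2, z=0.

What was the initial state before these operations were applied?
q=-3, z=2

Working backwards:
Final state: q=2, z=0
Before step 3 (SWAP(q, z)): q=0, z=2
Before step 2 (ADD(q, z)): q=-2, z=2
Before step 1 (INC(q)): q=-3, z=2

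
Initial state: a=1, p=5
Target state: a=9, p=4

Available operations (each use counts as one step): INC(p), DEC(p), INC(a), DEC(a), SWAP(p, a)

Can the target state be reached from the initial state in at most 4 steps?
No

The target state cannot be reached within 4 steps.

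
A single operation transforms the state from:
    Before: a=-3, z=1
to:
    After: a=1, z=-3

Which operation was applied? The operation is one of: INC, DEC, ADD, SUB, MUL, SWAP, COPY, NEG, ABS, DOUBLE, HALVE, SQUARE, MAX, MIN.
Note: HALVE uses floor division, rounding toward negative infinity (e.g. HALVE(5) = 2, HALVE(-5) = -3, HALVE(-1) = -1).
SWAP(z, a)

Analyzing the change:
Before: a=-3, z=1
After: a=1, z=-3
Variable z changed from 1 to -3
Variable a changed from -3 to 1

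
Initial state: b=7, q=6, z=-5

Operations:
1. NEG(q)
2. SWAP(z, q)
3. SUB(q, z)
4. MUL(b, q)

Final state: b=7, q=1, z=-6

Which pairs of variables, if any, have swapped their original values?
None

Comparing initial and final values:
q: 6 → 1
b: 7 → 7
z: -5 → -6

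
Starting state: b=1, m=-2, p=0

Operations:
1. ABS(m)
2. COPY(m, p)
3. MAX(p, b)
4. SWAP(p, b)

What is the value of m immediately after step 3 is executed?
m = 0

Tracing m through execution:
Initial: m = -2
After step 1 (ABS(m)): m = 2
After step 2 (COPY(m, p)): m = 0
After step 3 (MAX(p, b)): m = 0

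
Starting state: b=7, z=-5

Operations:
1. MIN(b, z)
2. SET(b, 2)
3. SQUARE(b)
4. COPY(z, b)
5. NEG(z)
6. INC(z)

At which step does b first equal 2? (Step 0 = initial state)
Step 2

Tracing b:
Initial: b = 7
After step 1: b = -5
After step 2: b = 2 ← first occurrence
After step 3: b = 4
After step 4: b = 4
After step 5: b = 4
After step 6: b = 4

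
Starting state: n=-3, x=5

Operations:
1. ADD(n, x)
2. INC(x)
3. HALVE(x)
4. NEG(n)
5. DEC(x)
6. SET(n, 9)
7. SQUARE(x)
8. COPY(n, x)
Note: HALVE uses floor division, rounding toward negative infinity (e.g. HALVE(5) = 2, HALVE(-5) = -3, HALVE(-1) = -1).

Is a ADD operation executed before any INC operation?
Yes

First ADD: step 1
First INC: step 2
Since 1 < 2, ADD comes first.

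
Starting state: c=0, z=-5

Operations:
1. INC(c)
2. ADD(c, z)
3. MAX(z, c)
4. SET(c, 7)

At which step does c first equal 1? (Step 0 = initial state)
Step 1

Tracing c:
Initial: c = 0
After step 1: c = 1 ← first occurrence
After step 2: c = -4
After step 3: c = -4
After step 4: c = 7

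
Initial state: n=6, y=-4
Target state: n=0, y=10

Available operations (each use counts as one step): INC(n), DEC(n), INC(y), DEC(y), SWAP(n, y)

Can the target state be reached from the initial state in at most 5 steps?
No

The target state cannot be reached within 5 steps.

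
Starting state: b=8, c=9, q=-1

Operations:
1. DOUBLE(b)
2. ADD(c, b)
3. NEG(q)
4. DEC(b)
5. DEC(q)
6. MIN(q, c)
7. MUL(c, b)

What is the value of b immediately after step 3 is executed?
b = 16

Tracing b through execution:
Initial: b = 8
After step 1 (DOUBLE(b)): b = 16
After step 2 (ADD(c, b)): b = 16
After step 3 (NEG(q)): b = 16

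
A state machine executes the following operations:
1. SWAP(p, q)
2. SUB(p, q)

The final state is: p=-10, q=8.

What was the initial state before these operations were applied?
p=8, q=-2

Working backwards:
Final state: p=-10, q=8
Before step 2 (SUB(p, q)): p=-2, q=8
Before step 1 (SWAP(p, q)): p=8, q=-2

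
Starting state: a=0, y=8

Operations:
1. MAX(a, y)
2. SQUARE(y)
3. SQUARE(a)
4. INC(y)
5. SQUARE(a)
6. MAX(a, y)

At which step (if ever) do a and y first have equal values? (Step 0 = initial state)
Step 1

a and y first become equal after step 1.

Comparing values at each step:
Initial: a=0, y=8
After step 1: a=8, y=8 ← equal!
After step 2: a=8, y=64
After step 3: a=64, y=64 ← equal!
After step 4: a=64, y=65
After step 5: a=4096, y=65
After step 6: a=4096, y=65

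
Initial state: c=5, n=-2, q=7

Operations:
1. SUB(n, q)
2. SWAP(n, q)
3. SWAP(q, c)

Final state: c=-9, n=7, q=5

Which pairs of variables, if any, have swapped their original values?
None

Comparing initial and final values:
q: 7 → 5
n: -2 → 7
c: 5 → -9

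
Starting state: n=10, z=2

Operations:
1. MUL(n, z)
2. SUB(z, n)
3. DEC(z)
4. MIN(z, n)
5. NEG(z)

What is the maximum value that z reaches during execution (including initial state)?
19

Values of z at each step:
Initial: z = 2
After step 1: z = 2
After step 2: z = -18
After step 3: z = -19
After step 4: z = -19
After step 5: z = 19 ← maximum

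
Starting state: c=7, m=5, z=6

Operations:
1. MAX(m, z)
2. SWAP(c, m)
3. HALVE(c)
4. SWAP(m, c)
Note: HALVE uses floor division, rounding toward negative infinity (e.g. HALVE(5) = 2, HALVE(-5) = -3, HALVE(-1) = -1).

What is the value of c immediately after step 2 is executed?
c = 6

Tracing c through execution:
Initial: c = 7
After step 1 (MAX(m, z)): c = 7
After step 2 (SWAP(c, m)): c = 6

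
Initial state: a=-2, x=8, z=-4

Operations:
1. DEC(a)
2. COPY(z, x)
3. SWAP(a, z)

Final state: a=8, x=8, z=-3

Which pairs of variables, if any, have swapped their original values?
None

Comparing initial and final values:
z: -4 → -3
x: 8 → 8
a: -2 → 8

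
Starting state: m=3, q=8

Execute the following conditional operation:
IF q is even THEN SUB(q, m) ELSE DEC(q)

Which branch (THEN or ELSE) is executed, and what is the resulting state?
Branch: THEN, Final state: m=3, q=5

Evaluating condition: q is even
Condition is True, so THEN branch executes
After SUB(q, m): m=3, q=5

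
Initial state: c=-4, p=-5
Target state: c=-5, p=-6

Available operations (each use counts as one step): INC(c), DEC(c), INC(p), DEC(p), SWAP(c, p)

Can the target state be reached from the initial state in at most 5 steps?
Yes

Path (2 steps): DEC(c) → DEC(p)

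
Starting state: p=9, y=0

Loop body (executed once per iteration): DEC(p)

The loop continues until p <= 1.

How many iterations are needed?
8

Tracing iterations:
Initial: p=9, y=0
After iteration 1: p=8, y=0
After iteration 2: p=7, y=0
After iteration 3: p=6, y=0
After iteration 4: p=5, y=0
After iteration 5: p=4, y=0
After iteration 6: p=3, y=0
After iteration 7: p=2, y=0
After iteration 8: p=1, y=0
p <= 1 now holds, so the loop exits after 8 iterations.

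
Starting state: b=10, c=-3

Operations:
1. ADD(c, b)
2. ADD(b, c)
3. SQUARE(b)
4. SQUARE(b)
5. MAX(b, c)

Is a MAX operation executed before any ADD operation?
No

First MAX: step 5
First ADD: step 1
Since 5 > 1, ADD comes first.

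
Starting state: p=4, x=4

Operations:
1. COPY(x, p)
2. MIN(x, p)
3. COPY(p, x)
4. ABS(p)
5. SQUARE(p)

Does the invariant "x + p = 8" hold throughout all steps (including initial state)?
No, violated after step 5

The invariant is violated after step 5.

State at each step:
Initial: p=4, x=4
After step 1: p=4, x=4
After step 2: p=4, x=4
After step 3: p=4, x=4
After step 4: p=4, x=4
After step 5: p=16, x=4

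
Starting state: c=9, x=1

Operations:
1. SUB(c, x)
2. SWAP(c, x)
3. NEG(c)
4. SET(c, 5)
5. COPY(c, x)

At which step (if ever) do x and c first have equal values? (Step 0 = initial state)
Step 5

x and c first become equal after step 5.

Comparing values at each step:
Initial: x=1, c=9
After step 1: x=1, c=8
After step 2: x=8, c=1
After step 3: x=8, c=-1
After step 4: x=8, c=5
After step 5: x=8, c=8 ← equal!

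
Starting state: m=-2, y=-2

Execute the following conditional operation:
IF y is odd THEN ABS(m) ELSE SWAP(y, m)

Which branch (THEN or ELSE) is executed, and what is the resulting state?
Branch: ELSE, Final state: m=-2, y=-2

Evaluating condition: y is odd
Condition is False, so ELSE branch executes
After SWAP(y, m): m=-2, y=-2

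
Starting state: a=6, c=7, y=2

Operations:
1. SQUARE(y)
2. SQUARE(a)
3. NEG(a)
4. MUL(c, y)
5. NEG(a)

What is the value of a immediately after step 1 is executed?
a = 6

Tracing a through execution:
Initial: a = 6
After step 1 (SQUARE(y)): a = 6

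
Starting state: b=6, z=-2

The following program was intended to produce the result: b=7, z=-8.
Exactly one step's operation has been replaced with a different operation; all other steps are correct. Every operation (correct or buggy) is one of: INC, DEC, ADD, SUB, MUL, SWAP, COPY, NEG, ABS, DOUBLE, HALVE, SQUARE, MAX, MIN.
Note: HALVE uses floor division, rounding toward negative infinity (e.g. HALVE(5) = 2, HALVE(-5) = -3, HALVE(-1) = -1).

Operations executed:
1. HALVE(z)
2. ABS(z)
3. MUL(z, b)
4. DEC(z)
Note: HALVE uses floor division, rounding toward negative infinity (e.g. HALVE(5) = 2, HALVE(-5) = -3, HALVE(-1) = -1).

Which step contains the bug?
Step 2

Trace with buggy code:
Initial: b=6, z=-2
After step 1: b=6, z=-1
After step 2: b=6, z=1
After step 3: b=6, z=6
After step 4: b=6, z=5
Actual final b=6, z=5 ≠ expected b=7, z=-8.
Step 2 is the only position where a single-operation replacement can produce the expected result.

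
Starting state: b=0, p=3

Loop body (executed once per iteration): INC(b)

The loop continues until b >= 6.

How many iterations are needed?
6

Tracing iterations:
Initial: b=0, p=3
After iteration 1: b=1, p=3
After iteration 2: b=2, p=3
After iteration 3: b=3, p=3
After iteration 4: b=4, p=3
After iteration 5: b=5, p=3
After iteration 6: b=6, p=3
b >= 6 now holds, so the loop exits after 6 iterations.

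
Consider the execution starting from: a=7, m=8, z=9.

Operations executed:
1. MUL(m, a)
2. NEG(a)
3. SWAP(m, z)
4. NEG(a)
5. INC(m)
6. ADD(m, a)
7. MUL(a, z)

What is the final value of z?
z = 56

Tracing execution:
Step 1: MUL(m, a) → z = 9
Step 2: NEG(a) → z = 9
Step 3: SWAP(m, z) → z = 56
Step 4: NEG(a) → z = 56
Step 5: INC(m) → z = 56
Step 6: ADD(m, a) → z = 56
Step 7: MUL(a, z) → z = 56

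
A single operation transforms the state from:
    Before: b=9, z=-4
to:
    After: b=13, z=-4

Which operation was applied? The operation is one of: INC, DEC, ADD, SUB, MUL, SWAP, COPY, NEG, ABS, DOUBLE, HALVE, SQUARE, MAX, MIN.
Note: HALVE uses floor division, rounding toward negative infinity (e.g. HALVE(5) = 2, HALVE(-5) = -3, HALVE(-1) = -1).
SUB(b, z)

Analyzing the change:
Before: b=9, z=-4
After: b=13, z=-4
Variable b changed from 9 to 13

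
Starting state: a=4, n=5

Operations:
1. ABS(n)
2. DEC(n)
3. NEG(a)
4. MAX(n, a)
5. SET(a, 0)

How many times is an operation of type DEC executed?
1

Counting DEC operations:
Step 2: DEC(n) ← DEC
Total: 1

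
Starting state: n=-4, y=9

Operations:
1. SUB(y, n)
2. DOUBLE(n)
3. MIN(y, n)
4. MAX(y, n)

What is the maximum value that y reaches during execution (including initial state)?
13

Values of y at each step:
Initial: y = 9
After step 1: y = 13 ← maximum
After step 2: y = 13
After step 3: y = -8
After step 4: y = -8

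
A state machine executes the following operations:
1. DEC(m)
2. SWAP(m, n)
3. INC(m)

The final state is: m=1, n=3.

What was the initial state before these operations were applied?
m=4, n=0

Working backwards:
Final state: m=1, n=3
Before step 3 (INC(m)): m=0, n=3
Before step 2 (SWAP(m, n)): m=3, n=0
Before step 1 (DEC(m)): m=4, n=0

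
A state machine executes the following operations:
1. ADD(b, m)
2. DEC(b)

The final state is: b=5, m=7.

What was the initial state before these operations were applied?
b=-1, m=7

Working backwards:
Final state: b=5, m=7
Before step 2 (DEC(b)): b=6, m=7
Before step 1 (ADD(b, m)): b=-1, m=7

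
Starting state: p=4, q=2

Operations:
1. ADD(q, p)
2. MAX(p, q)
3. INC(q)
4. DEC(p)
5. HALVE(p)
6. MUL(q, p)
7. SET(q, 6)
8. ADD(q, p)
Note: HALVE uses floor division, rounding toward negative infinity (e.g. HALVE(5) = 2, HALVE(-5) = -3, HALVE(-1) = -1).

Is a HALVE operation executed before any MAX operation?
No

First HALVE: step 5
First MAX: step 2
Since 5 > 2, MAX comes first.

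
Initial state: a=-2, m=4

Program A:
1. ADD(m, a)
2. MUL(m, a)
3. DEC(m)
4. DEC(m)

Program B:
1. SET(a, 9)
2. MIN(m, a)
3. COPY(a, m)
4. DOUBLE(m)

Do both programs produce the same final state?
No

Program A final state: a=-2, m=-6
Program B final state: a=4, m=8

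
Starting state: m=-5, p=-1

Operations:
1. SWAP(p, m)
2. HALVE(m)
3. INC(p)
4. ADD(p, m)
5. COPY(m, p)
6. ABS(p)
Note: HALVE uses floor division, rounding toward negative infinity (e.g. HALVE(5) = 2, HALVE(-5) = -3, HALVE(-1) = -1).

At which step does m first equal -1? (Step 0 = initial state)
Step 1

Tracing m:
Initial: m = -5
After step 1: m = -1 ← first occurrence
After step 2: m = -1
After step 3: m = -1
After step 4: m = -1
After step 5: m = -5
After step 6: m = -5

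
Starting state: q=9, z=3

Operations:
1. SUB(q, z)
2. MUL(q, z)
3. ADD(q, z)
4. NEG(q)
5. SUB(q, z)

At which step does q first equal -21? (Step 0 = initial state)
Step 4

Tracing q:
Initial: q = 9
After step 1: q = 6
After step 2: q = 18
After step 3: q = 21
After step 4: q = -21 ← first occurrence
After step 5: q = -24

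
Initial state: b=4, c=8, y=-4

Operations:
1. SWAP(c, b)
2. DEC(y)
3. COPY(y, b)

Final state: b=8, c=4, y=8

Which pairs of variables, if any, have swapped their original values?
(b, c)

Comparing initial and final values:
b: 4 → 8
c: 8 → 4
y: -4 → 8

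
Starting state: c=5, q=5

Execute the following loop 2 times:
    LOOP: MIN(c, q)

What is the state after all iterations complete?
c=5, q=5

Iteration trace:
Start: c=5, q=5
After iteration 1: c=5, q=5
After iteration 2: c=5, q=5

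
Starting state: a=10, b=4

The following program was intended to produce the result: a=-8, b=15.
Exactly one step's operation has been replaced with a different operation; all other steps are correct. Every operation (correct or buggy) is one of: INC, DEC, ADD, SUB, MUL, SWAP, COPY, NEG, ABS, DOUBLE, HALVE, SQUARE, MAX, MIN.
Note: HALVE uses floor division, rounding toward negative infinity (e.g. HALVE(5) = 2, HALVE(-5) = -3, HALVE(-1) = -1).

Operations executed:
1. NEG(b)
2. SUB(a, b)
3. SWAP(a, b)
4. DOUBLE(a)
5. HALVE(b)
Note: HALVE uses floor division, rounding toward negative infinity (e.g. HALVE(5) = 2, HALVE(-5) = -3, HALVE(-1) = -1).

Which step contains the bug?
Step 5

Trace with buggy code:
Initial: a=10, b=4
After step 1: a=10, b=-4
After step 2: a=14, b=-4
After step 3: a=-4, b=14
After step 4: a=-8, b=14
After step 5: a=-8, b=7
Actual final a=-8, b=7 ≠ expected a=-8, b=15.
Step 5 is the only position where a single-operation replacement can produce the expected result.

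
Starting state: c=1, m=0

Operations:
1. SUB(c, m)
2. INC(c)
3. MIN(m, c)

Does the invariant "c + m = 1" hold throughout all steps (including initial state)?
No, violated after step 2

The invariant is violated after step 2.

State at each step:
Initial: c=1, m=0
After step 1: c=1, m=0
After step 2: c=2, m=0
After step 3: c=2, m=0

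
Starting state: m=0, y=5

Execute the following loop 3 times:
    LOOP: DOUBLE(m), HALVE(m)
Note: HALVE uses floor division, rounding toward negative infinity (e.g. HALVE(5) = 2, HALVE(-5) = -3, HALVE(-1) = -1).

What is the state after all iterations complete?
m=0, y=5

Iteration trace:
Start: m=0, y=5
After iteration 1: m=0, y=5
After iteration 2: m=0, y=5
After iteration 3: m=0, y=5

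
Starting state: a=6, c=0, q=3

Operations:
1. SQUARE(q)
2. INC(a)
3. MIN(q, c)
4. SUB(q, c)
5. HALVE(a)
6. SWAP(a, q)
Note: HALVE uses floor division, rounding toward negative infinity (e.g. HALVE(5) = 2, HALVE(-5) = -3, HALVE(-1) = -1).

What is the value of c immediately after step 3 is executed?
c = 0

Tracing c through execution:
Initial: c = 0
After step 1 (SQUARE(q)): c = 0
After step 2 (INC(a)): c = 0
After step 3 (MIN(q, c)): c = 0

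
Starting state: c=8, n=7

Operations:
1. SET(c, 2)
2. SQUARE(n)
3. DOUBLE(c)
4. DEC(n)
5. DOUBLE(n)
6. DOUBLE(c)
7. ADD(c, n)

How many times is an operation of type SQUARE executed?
1

Counting SQUARE operations:
Step 2: SQUARE(n) ← SQUARE
Total: 1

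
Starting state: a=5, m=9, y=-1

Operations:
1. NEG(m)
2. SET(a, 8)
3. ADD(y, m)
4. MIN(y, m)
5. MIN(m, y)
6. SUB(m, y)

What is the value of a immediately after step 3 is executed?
a = 8

Tracing a through execution:
Initial: a = 5
After step 1 (NEG(m)): a = 5
After step 2 (SET(a, 8)): a = 8
After step 3 (ADD(y, m)): a = 8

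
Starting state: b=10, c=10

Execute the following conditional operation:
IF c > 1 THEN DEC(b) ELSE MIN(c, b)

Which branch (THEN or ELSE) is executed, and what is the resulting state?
Branch: THEN, Final state: b=9, c=10

Evaluating condition: c > 1
c = 10
Condition is True, so THEN branch executes
After DEC(b): b=9, c=10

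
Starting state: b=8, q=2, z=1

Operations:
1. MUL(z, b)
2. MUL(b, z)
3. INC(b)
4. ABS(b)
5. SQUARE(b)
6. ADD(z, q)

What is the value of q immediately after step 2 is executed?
q = 2

Tracing q through execution:
Initial: q = 2
After step 1 (MUL(z, b)): q = 2
After step 2 (MUL(b, z)): q = 2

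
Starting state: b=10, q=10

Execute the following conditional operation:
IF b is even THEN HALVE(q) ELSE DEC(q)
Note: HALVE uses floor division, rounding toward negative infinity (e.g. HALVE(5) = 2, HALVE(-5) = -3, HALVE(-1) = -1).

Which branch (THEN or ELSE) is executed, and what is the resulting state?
Branch: THEN, Final state: b=10, q=5

Evaluating condition: b is even
Condition is True, so THEN branch executes
After HALVE(q): b=10, q=5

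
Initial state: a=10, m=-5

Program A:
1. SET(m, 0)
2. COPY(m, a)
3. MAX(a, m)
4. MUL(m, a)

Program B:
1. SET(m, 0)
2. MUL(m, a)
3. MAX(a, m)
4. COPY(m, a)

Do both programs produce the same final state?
No

Program A final state: a=10, m=100
Program B final state: a=10, m=10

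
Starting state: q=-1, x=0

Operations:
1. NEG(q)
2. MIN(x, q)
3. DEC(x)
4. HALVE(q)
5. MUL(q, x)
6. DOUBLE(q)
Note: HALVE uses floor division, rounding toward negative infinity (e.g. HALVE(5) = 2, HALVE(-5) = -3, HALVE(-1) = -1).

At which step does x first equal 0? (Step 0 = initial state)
Step 0

Tracing x:
Initial: x = 0 ← first occurrence
After step 1: x = 0
After step 2: x = 0
After step 3: x = -1
After step 4: x = -1
After step 5: x = -1
After step 6: x = -1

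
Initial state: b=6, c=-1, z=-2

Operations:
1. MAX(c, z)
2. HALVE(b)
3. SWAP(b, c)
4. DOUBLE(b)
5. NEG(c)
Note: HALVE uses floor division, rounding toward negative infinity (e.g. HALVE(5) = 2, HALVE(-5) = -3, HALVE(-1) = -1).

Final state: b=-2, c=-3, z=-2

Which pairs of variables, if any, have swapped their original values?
None

Comparing initial and final values:
b: 6 → -2
c: -1 → -3
z: -2 → -2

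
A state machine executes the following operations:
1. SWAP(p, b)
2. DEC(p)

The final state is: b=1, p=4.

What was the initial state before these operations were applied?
b=5, p=1

Working backwards:
Final state: b=1, p=4
Before step 2 (DEC(p)): b=1, p=5
Before step 1 (SWAP(p, b)): b=5, p=1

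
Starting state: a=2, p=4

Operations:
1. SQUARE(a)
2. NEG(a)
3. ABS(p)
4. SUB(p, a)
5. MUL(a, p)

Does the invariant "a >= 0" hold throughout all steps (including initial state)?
No, violated after step 2

The invariant is violated after step 2.

State at each step:
Initial: a=2, p=4
After step 1: a=4, p=4
After step 2: a=-4, p=4
After step 3: a=-4, p=4
After step 4: a=-4, p=8
After step 5: a=-32, p=8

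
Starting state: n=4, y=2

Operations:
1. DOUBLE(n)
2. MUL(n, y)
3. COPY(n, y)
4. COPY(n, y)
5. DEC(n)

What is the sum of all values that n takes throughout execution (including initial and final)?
33

Values of n at each step:
Initial: n = 4
After step 1: n = 8
After step 2: n = 16
After step 3: n = 2
After step 4: n = 2
After step 5: n = 1
Sum = 4 + 8 + 16 + 2 + 2 + 1 = 33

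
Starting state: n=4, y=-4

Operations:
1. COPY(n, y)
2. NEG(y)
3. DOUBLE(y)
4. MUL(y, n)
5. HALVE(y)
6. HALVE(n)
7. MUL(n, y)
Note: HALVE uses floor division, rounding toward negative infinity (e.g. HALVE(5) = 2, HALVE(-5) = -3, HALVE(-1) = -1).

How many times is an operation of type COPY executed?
1

Counting COPY operations:
Step 1: COPY(n, y) ← COPY
Total: 1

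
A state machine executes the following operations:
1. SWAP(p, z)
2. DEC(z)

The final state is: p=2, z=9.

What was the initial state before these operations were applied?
p=10, z=2

Working backwards:
Final state: p=2, z=9
Before step 2 (DEC(z)): p=2, z=10
Before step 1 (SWAP(p, z)): p=10, z=2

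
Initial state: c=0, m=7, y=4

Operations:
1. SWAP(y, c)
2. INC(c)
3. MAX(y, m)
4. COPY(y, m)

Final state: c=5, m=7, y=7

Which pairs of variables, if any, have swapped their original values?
None

Comparing initial and final values:
y: 4 → 7
c: 0 → 5
m: 7 → 7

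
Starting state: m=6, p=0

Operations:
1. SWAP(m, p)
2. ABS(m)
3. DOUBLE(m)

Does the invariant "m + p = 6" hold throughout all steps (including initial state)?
Yes

The invariant holds at every step.

State at each step:
Initial: m=6, p=0
After step 1: m=0, p=6
After step 2: m=0, p=6
After step 3: m=0, p=6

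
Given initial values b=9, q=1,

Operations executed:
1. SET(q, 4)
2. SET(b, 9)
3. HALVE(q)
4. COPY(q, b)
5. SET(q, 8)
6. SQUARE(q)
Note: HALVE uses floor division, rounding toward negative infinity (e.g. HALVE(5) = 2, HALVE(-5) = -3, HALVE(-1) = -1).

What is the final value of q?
q = 64

Tracing execution:
Step 1: SET(q, 4) → q = 4
Step 2: SET(b, 9) → q = 4
Step 3: HALVE(q) → q = 2
Step 4: COPY(q, b) → q = 9
Step 5: SET(q, 8) → q = 8
Step 6: SQUARE(q) → q = 64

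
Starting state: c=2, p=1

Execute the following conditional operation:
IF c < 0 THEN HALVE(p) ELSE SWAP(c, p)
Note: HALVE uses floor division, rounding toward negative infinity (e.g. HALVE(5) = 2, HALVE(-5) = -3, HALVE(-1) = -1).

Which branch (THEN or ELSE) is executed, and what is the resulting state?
Branch: ELSE, Final state: c=1, p=2

Evaluating condition: c < 0
c = 2
Condition is False, so ELSE branch executes
After SWAP(c, p): c=1, p=2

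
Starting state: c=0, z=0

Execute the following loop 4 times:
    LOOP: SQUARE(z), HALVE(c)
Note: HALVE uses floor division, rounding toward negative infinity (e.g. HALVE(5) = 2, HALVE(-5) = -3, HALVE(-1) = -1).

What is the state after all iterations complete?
c=0, z=0

Iteration trace:
Start: c=0, z=0
After iteration 1: c=0, z=0
After iteration 2: c=0, z=0
After iteration 3: c=0, z=0
After iteration 4: c=0, z=0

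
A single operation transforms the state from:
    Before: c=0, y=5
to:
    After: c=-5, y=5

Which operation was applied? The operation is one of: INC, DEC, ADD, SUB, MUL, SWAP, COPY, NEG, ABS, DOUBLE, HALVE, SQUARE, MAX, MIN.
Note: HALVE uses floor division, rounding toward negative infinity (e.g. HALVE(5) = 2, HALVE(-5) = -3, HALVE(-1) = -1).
SUB(c, y)

Analyzing the change:
Before: c=0, y=5
After: c=-5, y=5
Variable c changed from 0 to -5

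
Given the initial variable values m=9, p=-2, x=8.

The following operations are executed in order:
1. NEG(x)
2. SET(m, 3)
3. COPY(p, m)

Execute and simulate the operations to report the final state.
{m: 3, p: 3, x: -8}

Step-by-step execution:
Initial: m=9, p=-2, x=8
After step 1 (NEG(x)): m=9, p=-2, x=-8
After step 2 (SET(m, 3)): m=3, p=-2, x=-8
After step 3 (COPY(p, m)): m=3, p=3, x=-8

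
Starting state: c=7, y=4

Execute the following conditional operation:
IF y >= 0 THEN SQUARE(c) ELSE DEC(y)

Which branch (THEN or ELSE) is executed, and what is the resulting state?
Branch: THEN, Final state: c=49, y=4

Evaluating condition: y >= 0
y = 4
Condition is True, so THEN branch executes
After SQUARE(c): c=49, y=4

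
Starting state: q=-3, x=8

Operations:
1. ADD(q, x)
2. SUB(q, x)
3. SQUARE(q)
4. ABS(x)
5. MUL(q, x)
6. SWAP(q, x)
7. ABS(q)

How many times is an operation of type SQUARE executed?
1

Counting SQUARE operations:
Step 3: SQUARE(q) ← SQUARE
Total: 1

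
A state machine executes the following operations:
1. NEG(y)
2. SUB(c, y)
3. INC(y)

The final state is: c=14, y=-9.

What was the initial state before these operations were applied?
c=4, y=10

Working backwards:
Final state: c=14, y=-9
Before step 3 (INC(y)): c=14, y=-10
Before step 2 (SUB(c, y)): c=4, y=-10
Before step 1 (NEG(y)): c=4, y=10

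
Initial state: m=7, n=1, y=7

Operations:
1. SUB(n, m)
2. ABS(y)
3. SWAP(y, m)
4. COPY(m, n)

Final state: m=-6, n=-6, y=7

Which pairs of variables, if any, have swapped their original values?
None

Comparing initial and final values:
m: 7 → -6
y: 7 → 7
n: 1 → -6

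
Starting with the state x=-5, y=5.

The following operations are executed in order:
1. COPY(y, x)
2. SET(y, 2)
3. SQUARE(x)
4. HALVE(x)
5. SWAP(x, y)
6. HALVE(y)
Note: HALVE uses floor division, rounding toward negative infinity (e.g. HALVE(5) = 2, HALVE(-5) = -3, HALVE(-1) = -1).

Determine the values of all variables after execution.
{x: 2, y: 6}

Step-by-step execution:
Initial: x=-5, y=5
After step 1 (COPY(y, x)): x=-5, y=-5
After step 2 (SET(y, 2)): x=-5, y=2
After step 3 (SQUARE(x)): x=25, y=2
After step 4 (HALVE(x)): x=12, y=2
After step 5 (SWAP(x, y)): x=2, y=12
After step 6 (HALVE(y)): x=2, y=6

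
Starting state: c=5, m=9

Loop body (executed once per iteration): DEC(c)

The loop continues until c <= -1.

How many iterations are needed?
6

Tracing iterations:
Initial: c=5, m=9
After iteration 1: c=4, m=9
After iteration 2: c=3, m=9
After iteration 3: c=2, m=9
After iteration 4: c=1, m=9
After iteration 5: c=0, m=9
After iteration 6: c=-1, m=9
c <= -1 now holds, so the loop exits after 6 iterations.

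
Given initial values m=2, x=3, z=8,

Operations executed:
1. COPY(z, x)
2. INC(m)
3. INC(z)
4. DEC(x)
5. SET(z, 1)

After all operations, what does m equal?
m = 3

Tracing execution:
Step 1: COPY(z, x) → m = 2
Step 2: INC(m) → m = 3
Step 3: INC(z) → m = 3
Step 4: DEC(x) → m = 3
Step 5: SET(z, 1) → m = 3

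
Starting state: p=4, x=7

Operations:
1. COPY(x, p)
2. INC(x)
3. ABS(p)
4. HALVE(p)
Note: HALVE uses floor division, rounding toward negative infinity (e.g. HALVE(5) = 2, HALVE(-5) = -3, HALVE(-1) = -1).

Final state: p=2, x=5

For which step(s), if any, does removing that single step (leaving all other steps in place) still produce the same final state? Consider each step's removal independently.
Step(s) 3

Testing removal of each single step:
Without step 1: final = p=2, x=8 (different)
Without step 2: final = p=2, x=4 (different)
Without step 3: final = p=2, x=5 (same)
Without step 4: final = p=4, x=5 (different)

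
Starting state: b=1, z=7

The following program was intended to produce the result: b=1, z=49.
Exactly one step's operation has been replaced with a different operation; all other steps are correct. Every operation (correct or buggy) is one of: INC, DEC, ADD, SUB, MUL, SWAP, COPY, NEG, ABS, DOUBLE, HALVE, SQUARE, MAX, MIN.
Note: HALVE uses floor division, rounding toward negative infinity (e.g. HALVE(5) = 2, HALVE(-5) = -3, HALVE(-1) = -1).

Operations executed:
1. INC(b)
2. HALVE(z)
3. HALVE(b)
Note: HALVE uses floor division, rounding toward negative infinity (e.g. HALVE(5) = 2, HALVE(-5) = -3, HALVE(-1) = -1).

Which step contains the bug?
Step 2

Trace with buggy code:
Initial: b=1, z=7
After step 1: b=2, z=7
After step 2: b=2, z=3
After step 3: b=1, z=3
Actual final b=1, z=3 ≠ expected b=1, z=49.
Step 2 is the only position where a single-operation replacement can produce the expected result.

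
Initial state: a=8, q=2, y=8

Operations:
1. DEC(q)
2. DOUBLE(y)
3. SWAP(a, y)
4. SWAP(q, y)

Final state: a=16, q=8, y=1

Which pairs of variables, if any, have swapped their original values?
None

Comparing initial and final values:
q: 2 → 8
a: 8 → 16
y: 8 → 1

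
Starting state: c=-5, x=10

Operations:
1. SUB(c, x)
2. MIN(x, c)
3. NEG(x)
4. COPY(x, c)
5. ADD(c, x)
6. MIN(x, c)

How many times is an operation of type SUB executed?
1

Counting SUB operations:
Step 1: SUB(c, x) ← SUB
Total: 1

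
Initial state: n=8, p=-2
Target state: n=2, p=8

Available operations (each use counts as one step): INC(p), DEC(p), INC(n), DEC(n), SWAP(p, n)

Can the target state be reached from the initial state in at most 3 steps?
No

The target state cannot be reached within 3 steps.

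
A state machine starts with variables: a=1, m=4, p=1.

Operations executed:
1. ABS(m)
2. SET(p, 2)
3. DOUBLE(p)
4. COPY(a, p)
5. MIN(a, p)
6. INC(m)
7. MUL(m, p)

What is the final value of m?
m = 20

Tracing execution:
Step 1: ABS(m) → m = 4
Step 2: SET(p, 2) → m = 4
Step 3: DOUBLE(p) → m = 4
Step 4: COPY(a, p) → m = 4
Step 5: MIN(a, p) → m = 4
Step 6: INC(m) → m = 5
Step 7: MUL(m, p) → m = 20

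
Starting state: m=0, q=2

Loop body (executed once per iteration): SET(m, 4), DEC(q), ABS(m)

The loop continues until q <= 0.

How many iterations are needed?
2

Tracing iterations:
Initial: m=0, q=2
After iteration 1: m=4, q=1
After iteration 2: m=4, q=0
q <= 0 now holds, so the loop exits after 2 iterations.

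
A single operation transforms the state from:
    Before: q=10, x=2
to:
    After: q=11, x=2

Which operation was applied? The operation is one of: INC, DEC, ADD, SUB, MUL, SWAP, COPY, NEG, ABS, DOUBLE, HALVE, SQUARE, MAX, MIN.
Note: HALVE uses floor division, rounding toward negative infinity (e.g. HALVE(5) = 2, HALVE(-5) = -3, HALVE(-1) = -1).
INC(q)

Analyzing the change:
Before: q=10, x=2
After: q=11, x=2
Variable q changed from 10 to 11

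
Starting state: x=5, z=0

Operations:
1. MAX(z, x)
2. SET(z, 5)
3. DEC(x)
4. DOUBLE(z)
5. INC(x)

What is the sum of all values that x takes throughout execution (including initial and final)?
28

Values of x at each step:
Initial: x = 5
After step 1: x = 5
After step 2: x = 5
After step 3: x = 4
After step 4: x = 4
After step 5: x = 5
Sum = 5 + 5 + 5 + 4 + 4 + 5 = 28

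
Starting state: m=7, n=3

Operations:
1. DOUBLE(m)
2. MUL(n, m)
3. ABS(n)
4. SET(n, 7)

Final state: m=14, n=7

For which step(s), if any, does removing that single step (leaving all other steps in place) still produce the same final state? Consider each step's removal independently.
Step(s) 2, 3

Testing removal of each single step:
Without step 1: final = m=7, n=7 (different)
Without step 2: final = m=14, n=7 (same)
Without step 3: final = m=14, n=7 (same)
Without step 4: final = m=14, n=42 (different)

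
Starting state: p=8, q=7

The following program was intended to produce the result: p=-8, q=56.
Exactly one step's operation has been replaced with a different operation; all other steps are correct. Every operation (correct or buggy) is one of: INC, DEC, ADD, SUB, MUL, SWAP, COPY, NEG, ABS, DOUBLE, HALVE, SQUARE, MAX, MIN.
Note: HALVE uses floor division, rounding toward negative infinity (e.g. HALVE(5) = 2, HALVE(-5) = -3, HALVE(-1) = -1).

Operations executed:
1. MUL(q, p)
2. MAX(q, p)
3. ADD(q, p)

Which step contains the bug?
Step 3

Trace with buggy code:
Initial: p=8, q=7
After step 1: p=8, q=56
After step 2: p=8, q=56
After step 3: p=8, q=64
Actual final p=8, q=64 ≠ expected p=-8, q=56.
Step 3 is the only position where a single-operation replacement can produce the expected result.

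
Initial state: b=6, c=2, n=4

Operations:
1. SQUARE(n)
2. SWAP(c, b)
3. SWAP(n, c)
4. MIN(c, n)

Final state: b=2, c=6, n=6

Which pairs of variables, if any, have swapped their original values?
(c, b)

Comparing initial and final values:
c: 2 → 6
b: 6 → 2
n: 4 → 6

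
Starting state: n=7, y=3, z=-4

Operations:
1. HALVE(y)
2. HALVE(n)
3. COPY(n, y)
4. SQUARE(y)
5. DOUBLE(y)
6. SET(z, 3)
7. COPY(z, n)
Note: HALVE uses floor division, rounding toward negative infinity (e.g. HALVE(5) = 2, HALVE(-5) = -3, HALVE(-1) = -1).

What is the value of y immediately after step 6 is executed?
y = 2

Tracing y through execution:
Initial: y = 3
After step 1 (HALVE(y)): y = 1
After step 2 (HALVE(n)): y = 1
After step 3 (COPY(n, y)): y = 1
After step 4 (SQUARE(y)): y = 1
After step 5 (DOUBLE(y)): y = 2
After step 6 (SET(z, 3)): y = 2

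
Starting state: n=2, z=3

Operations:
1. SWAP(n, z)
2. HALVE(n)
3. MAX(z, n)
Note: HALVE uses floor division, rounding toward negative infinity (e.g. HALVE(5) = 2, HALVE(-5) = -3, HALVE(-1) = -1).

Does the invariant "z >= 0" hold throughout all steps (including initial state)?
Yes

The invariant holds at every step.

State at each step:
Initial: n=2, z=3
After step 1: n=3, z=2
After step 2: n=1, z=2
After step 3: n=1, z=2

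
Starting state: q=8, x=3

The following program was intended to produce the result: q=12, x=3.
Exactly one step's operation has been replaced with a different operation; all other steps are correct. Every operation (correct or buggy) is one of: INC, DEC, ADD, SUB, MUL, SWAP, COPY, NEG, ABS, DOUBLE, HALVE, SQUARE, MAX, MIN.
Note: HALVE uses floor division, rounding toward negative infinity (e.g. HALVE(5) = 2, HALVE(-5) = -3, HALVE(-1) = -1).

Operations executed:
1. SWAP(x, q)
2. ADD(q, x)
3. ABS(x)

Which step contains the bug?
Step 1

Trace with buggy code:
Initial: q=8, x=3
After step 1: q=3, x=8
After step 2: q=11, x=8
After step 3: q=11, x=8
Actual final q=11, x=8 ≠ expected q=12, x=3.
Step 1 is the only position where a single-operation replacement can produce the expected result.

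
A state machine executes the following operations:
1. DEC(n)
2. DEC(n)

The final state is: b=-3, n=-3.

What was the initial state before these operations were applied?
b=-3, n=-1

Working backwards:
Final state: b=-3, n=-3
Before step 2 (DEC(n)): b=-3, n=-2
Before step 1 (DEC(n)): b=-3, n=-1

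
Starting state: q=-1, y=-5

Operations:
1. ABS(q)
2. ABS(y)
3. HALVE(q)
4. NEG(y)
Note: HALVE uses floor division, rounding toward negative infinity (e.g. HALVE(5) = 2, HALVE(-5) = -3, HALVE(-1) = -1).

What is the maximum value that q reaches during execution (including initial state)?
1

Values of q at each step:
Initial: q = -1
After step 1: q = 1 ← maximum
After step 2: q = 1
After step 3: q = 0
After step 4: q = 0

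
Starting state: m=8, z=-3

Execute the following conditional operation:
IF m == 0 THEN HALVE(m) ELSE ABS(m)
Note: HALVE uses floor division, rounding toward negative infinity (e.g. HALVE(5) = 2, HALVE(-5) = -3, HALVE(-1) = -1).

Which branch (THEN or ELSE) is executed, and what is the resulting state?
Branch: ELSE, Final state: m=8, z=-3

Evaluating condition: m == 0
m = 8
Condition is False, so ELSE branch executes
After ABS(m): m=8, z=-3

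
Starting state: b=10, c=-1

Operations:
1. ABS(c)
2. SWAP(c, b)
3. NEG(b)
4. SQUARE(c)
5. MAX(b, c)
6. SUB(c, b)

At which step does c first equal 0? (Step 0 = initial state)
Step 6

Tracing c:
Initial: c = -1
After step 1: c = 1
After step 2: c = 10
After step 3: c = 10
After step 4: c = 100
After step 5: c = 100
After step 6: c = 0 ← first occurrence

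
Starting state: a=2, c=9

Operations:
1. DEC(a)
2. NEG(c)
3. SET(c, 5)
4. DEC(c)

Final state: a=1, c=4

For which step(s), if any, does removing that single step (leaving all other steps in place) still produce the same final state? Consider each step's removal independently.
Step(s) 2

Testing removal of each single step:
Without step 1: final = a=2, c=4 (different)
Without step 2: final = a=1, c=4 (same)
Without step 3: final = a=1, c=-10 (different)
Without step 4: final = a=1, c=5 (different)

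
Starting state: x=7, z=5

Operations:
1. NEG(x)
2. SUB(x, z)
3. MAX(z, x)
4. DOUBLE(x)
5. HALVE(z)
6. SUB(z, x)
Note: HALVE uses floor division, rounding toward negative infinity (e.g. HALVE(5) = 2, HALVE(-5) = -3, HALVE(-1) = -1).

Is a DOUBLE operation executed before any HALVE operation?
Yes

First DOUBLE: step 4
First HALVE: step 5
Since 4 < 5, DOUBLE comes first.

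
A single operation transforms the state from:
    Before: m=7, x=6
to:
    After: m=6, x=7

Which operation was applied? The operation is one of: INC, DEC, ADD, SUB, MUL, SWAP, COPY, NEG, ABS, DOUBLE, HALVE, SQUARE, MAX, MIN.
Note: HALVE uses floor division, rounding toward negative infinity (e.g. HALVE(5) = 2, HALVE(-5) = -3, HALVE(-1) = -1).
SWAP(x, m)

Analyzing the change:
Before: m=7, x=6
After: m=6, x=7
Variable x changed from 6 to 7
Variable m changed from 7 to 6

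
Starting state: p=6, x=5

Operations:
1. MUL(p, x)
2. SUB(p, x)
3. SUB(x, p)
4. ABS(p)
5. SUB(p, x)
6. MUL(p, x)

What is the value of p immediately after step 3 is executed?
p = 25

Tracing p through execution:
Initial: p = 6
After step 1 (MUL(p, x)): p = 30
After step 2 (SUB(p, x)): p = 25
After step 3 (SUB(x, p)): p = 25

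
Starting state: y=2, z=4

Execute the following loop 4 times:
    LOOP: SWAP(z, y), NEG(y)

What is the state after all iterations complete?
y=2, z=4

Iteration trace:
Start: y=2, z=4
After iteration 1: y=-4, z=2
After iteration 2: y=-2, z=-4
After iteration 3: y=4, z=-2
After iteration 4: y=2, z=4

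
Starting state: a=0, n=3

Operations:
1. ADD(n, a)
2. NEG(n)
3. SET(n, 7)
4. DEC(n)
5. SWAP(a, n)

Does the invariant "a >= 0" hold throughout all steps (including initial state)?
Yes

The invariant holds at every step.

State at each step:
Initial: a=0, n=3
After step 1: a=0, n=3
After step 2: a=0, n=-3
After step 3: a=0, n=7
After step 4: a=0, n=6
After step 5: a=6, n=0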